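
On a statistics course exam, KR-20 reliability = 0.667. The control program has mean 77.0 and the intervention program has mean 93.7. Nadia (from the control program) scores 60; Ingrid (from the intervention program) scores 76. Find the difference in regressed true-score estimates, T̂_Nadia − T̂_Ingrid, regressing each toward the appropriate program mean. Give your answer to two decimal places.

-16.23

T̂_Nadia = 0.667(60) + 0.333(77.0) = 65.6610
T̂_Ingrid = 0.667(76) + 0.333(93.7) = 81.8941
Difference = 65.6610 − 81.8941 = -16.2331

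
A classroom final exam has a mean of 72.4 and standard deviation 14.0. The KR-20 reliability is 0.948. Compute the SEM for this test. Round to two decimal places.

SEM = SD · √(1 − ρ) = 14.0 × √0.052 = 14.0 × 0.2280 = 3.192

3.19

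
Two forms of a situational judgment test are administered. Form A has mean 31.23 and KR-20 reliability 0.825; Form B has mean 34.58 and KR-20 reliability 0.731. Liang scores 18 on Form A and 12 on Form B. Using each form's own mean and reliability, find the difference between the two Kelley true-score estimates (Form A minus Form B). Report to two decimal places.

T̂_A = 0.825(18) + 0.175(31.23) = 20.3152
T̂_B = 0.731(12) + 0.269(34.58) = 18.0740
T̂_A − T̂_B = 2.2412

2.24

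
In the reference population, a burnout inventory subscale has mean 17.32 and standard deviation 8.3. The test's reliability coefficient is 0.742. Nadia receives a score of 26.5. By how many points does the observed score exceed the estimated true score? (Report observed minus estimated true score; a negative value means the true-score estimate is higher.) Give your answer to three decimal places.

2.368

T̂ = 0.742(26.5) + 0.258(17.32) = 19.6630 + 4.46856 = 24.13156 → 24.1316
X − T̂ = 26.5 − 24.1316 = 2.3684 → 2.368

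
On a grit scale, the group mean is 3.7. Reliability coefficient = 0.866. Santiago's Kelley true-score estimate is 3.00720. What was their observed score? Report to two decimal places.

T̂ = ρX + (1 − ρ)μ  ⇒  X = (T̂ − (1 − ρ)μ) / ρ
X = (3.00720 − 0.134 × 3.7) / 0.866 = (3.00720 − 0.4958) / 0.866 = 2.51140 / 0.866 = 2.9000

2.90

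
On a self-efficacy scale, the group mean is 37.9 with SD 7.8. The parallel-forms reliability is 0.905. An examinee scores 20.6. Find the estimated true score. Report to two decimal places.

22.24

T̂ = ρX + (1 − ρ)μ
  = 0.905 × 20.6 + 0.095 × 37.9
  = 18.6430 + 3.6005
  = 22.244
  ≈ 22.24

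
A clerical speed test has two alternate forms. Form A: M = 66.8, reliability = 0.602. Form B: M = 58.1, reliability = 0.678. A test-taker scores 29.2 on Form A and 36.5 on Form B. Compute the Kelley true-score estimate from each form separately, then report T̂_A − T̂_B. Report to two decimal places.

T̂_A = 0.602(29.2) + 0.398(66.8) = 44.1648
T̂_B = 0.678(36.5) + 0.322(58.1) = 43.4552
T̂_A − T̂_B = 0.7096

0.71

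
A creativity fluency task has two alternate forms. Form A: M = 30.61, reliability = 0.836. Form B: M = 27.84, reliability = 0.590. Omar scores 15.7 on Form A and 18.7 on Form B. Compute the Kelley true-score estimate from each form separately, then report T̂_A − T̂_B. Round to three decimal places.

-4.302

T̂_A = 0.836(15.7) + 0.164(30.61) = 18.14524
T̂_B = 0.590(18.7) + 0.410(27.84) = 22.44740
T̂_A − T̂_B = -4.30216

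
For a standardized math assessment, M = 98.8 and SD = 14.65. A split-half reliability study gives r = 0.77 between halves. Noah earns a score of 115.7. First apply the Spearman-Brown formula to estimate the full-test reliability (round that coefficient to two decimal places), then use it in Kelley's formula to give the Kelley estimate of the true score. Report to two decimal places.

Spearman-Brown: ρ = 2r/(1 + r) = 2(0.77)/(1 + 0.77) = 1.540/1.77 = 0.8701 → 0.87
T̂ = 0.87(115.7) + 0.13(98.8) = 100.659 + 12.844 = 113.503 → 113.50

113.50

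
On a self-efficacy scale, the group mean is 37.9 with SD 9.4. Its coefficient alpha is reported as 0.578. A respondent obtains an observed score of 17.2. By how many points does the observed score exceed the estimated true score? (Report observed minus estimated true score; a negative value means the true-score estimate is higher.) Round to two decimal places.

T̂ = 0.578(17.2) + 0.422(37.9) = 9.9416 + 15.9938 = 25.9354 → 25.935
X − T̂ = 17.2 − 25.935 = -8.735 → -8.74

-8.74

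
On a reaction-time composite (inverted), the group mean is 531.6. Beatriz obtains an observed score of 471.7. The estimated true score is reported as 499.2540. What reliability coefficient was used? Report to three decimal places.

0.540

T̂ = ρX + (1 − ρ)μ  ⇒  T̂ − μ = ρ(X − μ)
ρ = (T̂ − μ)/(X − μ) = (499.2540 − 531.6) / (471.7 − 531.6) = -32.3460 / -59.9 = 0.54000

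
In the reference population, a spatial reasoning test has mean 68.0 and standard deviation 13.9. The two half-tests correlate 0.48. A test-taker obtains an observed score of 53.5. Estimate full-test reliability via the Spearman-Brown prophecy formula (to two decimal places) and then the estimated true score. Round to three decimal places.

Spearman-Brown: ρ = 2r/(1 + r) = 2(0.48)/(1 + 0.48) = 0.960/1.48 = 0.6486 → 0.65
T̂ = ρX + (1 − ρ)μ
  = 0.65 × 53.5 + 0.35 × 68.0
  = 34.775 + 23.800
  = 58.5750
  ≈ 58.575

58.575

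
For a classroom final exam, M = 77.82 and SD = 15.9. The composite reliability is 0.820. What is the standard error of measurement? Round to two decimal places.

6.75

SEM = SD · √(1 − ρ) = 15.9 × √0.180 = 15.9 × 0.4243 = 6.746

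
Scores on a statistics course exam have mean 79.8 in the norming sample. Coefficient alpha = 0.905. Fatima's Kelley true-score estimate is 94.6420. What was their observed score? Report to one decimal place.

96.2

T̂ = ρX + (1 − ρ)μ  ⇒  X = (T̂ − (1 − ρ)μ) / ρ
X = (94.6420 − 0.095 × 79.8) / 0.905 = (94.6420 − 7.5810) / 0.905 = 87.0610 / 0.905 = 96.200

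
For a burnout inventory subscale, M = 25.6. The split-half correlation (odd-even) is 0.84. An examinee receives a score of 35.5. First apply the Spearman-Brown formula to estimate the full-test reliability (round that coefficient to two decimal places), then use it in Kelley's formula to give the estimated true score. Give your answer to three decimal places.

34.609

Spearman-Brown: ρ = 2r/(1 + r) = 2(0.84)/(1 + 0.84) = 1.680/1.84 = 0.9130 → 0.91
T̂ = ρX + (1 − ρ)μ
  = 0.91 × 35.5 + 0.09 × 25.6
  = 32.305 + 2.304
  = 34.6090
  ≈ 34.609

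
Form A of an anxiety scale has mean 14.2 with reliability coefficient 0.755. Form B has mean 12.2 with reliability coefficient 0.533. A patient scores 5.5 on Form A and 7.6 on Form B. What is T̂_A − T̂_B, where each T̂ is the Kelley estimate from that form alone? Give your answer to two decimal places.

-2.12

T̂_A = 0.755(5.5) + 0.245(14.2) = 7.6315
T̂_B = 0.533(7.6) + 0.467(12.2) = 9.7482
T̂_A − T̂_B = -2.1167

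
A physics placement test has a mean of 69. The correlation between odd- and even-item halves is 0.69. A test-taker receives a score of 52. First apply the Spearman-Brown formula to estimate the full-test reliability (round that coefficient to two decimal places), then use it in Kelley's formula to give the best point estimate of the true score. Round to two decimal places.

Spearman-Brown: ρ = 2r/(1 + r) = 2(0.69)/(1 + 0.69) = 1.380/1.69 = 0.8166 → 0.82
Regress the observed score toward the mean by the unreliability: T̂ = 0.82·52 + 0.18·69 = 42.64 + 12.42 = 55.060.

55.06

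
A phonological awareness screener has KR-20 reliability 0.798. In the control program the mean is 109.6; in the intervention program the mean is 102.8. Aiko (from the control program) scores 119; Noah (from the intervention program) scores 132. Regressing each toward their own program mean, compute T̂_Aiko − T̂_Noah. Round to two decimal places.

-9.00

T̂_Aiko = 0.798(119) + 0.202(109.6) = 117.1012
T̂_Noah = 0.798(132) + 0.202(102.8) = 126.1016
Difference = 117.1012 − 126.1016 = -9.0004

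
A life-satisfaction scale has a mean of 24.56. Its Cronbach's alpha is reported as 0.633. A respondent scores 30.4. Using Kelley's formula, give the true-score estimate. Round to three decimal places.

T̂ = 0.633(30.4) + 0.367(24.56) = 19.2432 + 9.01352 = 28.2567 → 28.257

28.257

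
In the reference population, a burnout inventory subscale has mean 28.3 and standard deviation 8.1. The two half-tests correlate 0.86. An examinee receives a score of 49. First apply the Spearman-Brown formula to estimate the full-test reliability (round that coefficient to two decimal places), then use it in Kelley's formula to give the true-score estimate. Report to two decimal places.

47.34

Spearman-Brown: ρ = 2r/(1 + r) = 2(0.86)/(1 + 0.86) = 1.720/1.86 = 0.9247 → 0.92
Regress the observed score toward the mean by the unreliability: T̂ = 0.92·49 + 0.08·28.3 = 45.08 + 2.264 = 47.344.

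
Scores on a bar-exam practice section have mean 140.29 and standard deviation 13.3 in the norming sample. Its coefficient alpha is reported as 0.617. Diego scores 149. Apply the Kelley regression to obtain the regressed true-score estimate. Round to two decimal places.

Weight the observed score by reliability and the mean by (1 − reliability): T̂ = 0.617·149 + 0.383·140.29 = 91.933 + 53.73107 = 145.664.

145.66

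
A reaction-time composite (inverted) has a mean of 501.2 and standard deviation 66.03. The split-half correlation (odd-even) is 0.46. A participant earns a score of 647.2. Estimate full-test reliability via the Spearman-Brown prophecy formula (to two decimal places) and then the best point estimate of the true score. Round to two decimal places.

593.18

Spearman-Brown: ρ = 2r/(1 + r) = 2(0.46)/(1 + 0.46) = 0.920/1.46 = 0.6301 → 0.63
T̂ = 0.63(647.2) + 0.37(501.2) = 407.736 + 185.444 = 593.180 → 593.18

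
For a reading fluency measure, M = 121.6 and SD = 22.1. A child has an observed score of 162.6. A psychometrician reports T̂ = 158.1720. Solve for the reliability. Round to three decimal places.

T̂ = ρX + (1 − ρ)μ  ⇒  T̂ − μ = ρ(X − μ)
ρ = (T̂ − μ)/(X − μ) = (158.1720 − 121.6) / (162.6 − 121.6) = 36.5720 / 41.0 = 0.89200

0.892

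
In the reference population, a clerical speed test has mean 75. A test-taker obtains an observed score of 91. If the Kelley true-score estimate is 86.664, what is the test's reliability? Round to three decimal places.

0.729

T̂ = ρX + (1 − ρ)μ  ⇒  T̂ − μ = ρ(X − μ)
ρ = (T̂ − μ)/(X − μ) = (86.664 − 75) / (91 − 75) = 11.664 / 16.0 = 0.72900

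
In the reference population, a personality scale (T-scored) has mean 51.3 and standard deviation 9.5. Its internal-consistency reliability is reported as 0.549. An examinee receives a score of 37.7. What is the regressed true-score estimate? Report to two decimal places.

Regress the observed score toward the mean by the unreliability: T̂ = 0.549·37.7 + 0.451·51.3 = 20.6973 + 23.1363 = 43.834.

43.83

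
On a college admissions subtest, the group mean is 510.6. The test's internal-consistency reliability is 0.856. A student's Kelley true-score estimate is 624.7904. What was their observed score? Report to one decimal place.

644.0

T̂ = ρX + (1 − ρ)μ  ⇒  X = (T̂ − (1 − ρ)μ) / ρ
X = (624.7904 − 0.144 × 510.6) / 0.856 = (624.7904 − 73.5264) / 0.856 = 551.2640 / 0.856 = 644.000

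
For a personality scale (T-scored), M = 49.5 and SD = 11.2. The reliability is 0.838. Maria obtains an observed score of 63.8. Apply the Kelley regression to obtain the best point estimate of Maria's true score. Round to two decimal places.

T̂ = 0.838(63.8) + 0.162(49.5) = 53.4644 + 8.0190 = 61.483 → 61.48

61.48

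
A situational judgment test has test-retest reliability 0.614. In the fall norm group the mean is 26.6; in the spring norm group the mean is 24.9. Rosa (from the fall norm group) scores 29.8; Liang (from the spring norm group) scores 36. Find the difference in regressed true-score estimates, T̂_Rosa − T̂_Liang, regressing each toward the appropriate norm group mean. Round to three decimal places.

-3.151

T̂_Rosa = 0.614(29.8) + 0.386(26.6) = 28.56480
T̂_Liang = 0.614(36) + 0.386(24.9) = 31.71540
Difference = 28.56480 − 31.71540 = -3.15060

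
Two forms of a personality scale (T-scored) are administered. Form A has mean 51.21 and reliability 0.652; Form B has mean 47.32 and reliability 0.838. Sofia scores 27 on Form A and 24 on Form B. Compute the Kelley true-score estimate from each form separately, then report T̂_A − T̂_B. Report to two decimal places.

T̂_A = 0.652(27) + 0.348(51.21) = 35.4251
T̂_B = 0.838(24) + 0.162(47.32) = 27.7778
T̂_A − T̂_B = 7.6472

7.65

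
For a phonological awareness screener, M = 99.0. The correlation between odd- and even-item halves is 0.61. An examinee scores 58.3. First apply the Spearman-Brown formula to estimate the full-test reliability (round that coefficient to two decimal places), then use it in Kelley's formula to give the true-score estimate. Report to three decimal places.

68.068

Spearman-Brown: ρ = 2r/(1 + r) = 2(0.61)/(1 + 0.61) = 1.220/1.61 = 0.7578 → 0.76
Kelley's formula gives T̂ = 0.76·58.3 + 0.24·99.0 = 44.308 + 23.760 = 68.0680.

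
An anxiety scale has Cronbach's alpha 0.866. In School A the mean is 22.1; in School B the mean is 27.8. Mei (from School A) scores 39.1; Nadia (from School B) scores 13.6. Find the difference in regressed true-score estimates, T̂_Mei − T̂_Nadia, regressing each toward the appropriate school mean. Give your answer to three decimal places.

21.319

T̂_Mei = 0.866(39.1) + 0.134(22.1) = 36.82200
T̂_Nadia = 0.866(13.6) + 0.134(27.8) = 15.50280
Difference = 36.82200 − 15.50280 = 21.31920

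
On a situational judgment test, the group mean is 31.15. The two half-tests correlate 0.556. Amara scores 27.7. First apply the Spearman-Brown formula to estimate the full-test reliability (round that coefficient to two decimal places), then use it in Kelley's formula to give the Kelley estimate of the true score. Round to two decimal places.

Spearman-Brown: ρ = 2r/(1 + r) = 2(0.556)/(1 + 0.556) = 1.1120/1.556 = 0.7147 → 0.71
T̂ = ρX + (1 − ρ)μ
  = 0.71 × 27.7 + 0.29 × 31.15
  = 19.667 + 9.0335
  = 28.700
  ≈ 28.70

28.70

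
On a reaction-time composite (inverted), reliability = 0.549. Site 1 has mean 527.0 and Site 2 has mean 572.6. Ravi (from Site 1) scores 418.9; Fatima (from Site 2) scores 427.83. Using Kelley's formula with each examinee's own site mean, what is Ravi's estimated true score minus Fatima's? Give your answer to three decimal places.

-25.468

T̂_Ravi = 0.549(418.9) + 0.451(527.0) = 467.65310
T̂_Fatima = 0.549(427.83) + 0.451(572.6) = 493.12127
Difference = 467.65310 − 493.12127 = -25.46817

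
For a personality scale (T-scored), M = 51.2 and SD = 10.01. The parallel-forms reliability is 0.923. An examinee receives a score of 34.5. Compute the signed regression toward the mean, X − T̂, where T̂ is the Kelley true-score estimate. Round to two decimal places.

-1.29

Kelley's formula gives T̂ = 0.923·34.5 + 0.077·51.2 = 31.8435 + 3.9424 = 35.7859.
X − T̂ = 34.5 − 35.786 = -1.286 → -1.29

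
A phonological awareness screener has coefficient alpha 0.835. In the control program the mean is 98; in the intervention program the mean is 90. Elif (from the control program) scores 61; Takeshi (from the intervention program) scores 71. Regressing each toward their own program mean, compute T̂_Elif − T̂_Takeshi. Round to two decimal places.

-7.03

T̂_Elif = 0.835(61) + 0.165(98) = 67.1050
T̂_Takeshi = 0.835(71) + 0.165(90) = 74.1350
Difference = 67.1050 − 74.1350 = -7.0300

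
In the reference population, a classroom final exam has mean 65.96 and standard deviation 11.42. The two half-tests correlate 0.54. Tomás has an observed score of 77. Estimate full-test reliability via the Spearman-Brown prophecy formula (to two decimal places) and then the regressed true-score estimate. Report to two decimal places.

73.69

Spearman-Brown: ρ = 2r/(1 + r) = 2(0.54)/(1 + 0.54) = 1.080/1.54 = 0.7013 → 0.70
T̂ = ρX + (1 − ρ)μ
  = 0.70 × 77 + 0.30 × 65.96
  = 53.90 + 19.7880
  = 73.688
  ≈ 73.69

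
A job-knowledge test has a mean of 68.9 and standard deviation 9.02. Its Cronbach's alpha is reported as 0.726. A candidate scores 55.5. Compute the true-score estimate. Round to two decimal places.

59.17

Regress the observed score toward the mean by the unreliability: T̂ = 0.726·55.5 + 0.274·68.9 = 40.2930 + 18.8786 = 59.172.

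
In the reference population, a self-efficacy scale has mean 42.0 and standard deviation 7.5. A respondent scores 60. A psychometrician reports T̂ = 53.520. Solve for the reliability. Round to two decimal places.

0.64

T̂ = ρX + (1 − ρ)μ  ⇒  T̂ − μ = ρ(X − μ)
ρ = (T̂ − μ)/(X − μ) = (53.520 − 42.0) / (60 − 42.0) = 11.520 / 18.0 = 0.6400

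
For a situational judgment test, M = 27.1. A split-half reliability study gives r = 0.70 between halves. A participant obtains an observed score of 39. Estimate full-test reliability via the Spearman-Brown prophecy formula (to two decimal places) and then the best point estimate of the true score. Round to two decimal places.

Spearman-Brown: ρ = 2r/(1 + r) = 2(0.70)/(1 + 0.70) = 1.400/1.70 = 0.8235 → 0.82
T̂ = ρX + (1 − ρ)μ
  = 0.82 × 39 + 0.18 × 27.1
  = 31.98 + 4.878
  = 36.858
  ≈ 36.86

36.86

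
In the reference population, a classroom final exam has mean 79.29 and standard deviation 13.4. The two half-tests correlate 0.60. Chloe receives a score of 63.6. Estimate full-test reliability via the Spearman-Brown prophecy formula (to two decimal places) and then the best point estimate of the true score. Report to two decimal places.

Spearman-Brown: ρ = 2r/(1 + r) = 2(0.60)/(1 + 0.60) = 1.200/1.60 = 0.7500 → 0.75
T̂ = 0.75(63.6) + 0.25(79.29) = 47.700 + 19.8225 = 67.523 → 67.52

67.52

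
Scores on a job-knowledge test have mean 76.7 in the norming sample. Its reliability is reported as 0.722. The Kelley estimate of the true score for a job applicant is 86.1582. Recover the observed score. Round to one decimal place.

T̂ = ρX + (1 − ρ)μ  ⇒  X = (T̂ − (1 − ρ)μ) / ρ
X = (86.1582 − 0.278 × 76.7) / 0.722 = (86.1582 − 21.3226) / 0.722 = 64.8356 / 0.722 = 89.800

89.8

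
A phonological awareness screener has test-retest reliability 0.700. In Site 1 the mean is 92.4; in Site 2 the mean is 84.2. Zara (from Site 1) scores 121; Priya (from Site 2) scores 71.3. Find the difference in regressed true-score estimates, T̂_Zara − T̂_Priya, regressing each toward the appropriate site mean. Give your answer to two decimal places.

37.25

T̂_Zara = 0.700(121) + 0.300(92.4) = 112.4200
T̂_Priya = 0.700(71.3) + 0.300(84.2) = 75.1700
Difference = 112.4200 − 75.1700 = 37.2500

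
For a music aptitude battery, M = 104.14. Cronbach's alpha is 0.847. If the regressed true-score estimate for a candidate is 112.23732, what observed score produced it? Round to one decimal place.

T̂ = ρX + (1 − ρ)μ  ⇒  X = (T̂ − (1 − ρ)μ) / ρ
X = (112.23732 − 0.153 × 104.14) / 0.847 = (112.23732 − 15.93342) / 0.847 = 96.30390 / 0.847 = 113.700

113.7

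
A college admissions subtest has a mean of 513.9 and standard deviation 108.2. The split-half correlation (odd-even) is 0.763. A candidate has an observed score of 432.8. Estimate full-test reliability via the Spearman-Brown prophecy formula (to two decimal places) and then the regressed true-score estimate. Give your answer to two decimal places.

Spearman-Brown: ρ = 2r/(1 + r) = 2(0.763)/(1 + 0.763) = 1.5260/1.763 = 0.8656 → 0.87
T̂ = 0.87(432.8) + 0.13(513.9) = 376.536 + 66.807 = 443.343 → 443.34

443.34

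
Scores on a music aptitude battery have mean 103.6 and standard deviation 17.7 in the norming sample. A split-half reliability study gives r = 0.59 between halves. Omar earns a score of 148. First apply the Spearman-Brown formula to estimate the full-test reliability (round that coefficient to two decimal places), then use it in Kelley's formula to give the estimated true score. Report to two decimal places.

136.46

Spearman-Brown: ρ = 2r/(1 + r) = 2(0.59)/(1 + 0.59) = 1.180/1.59 = 0.7421 → 0.74
T̂ = 0.74(148) + 0.26(103.6) = 109.52 + 26.936 = 136.456 → 136.46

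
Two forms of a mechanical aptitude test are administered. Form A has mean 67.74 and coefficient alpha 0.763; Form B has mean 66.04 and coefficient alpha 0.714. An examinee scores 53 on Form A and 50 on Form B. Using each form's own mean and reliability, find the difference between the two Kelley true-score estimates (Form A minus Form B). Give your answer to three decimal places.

1.906

T̂_A = 0.763(53) + 0.237(67.74) = 56.49338
T̂_B = 0.714(50) + 0.286(66.04) = 54.58744
T̂_A − T̂_B = 1.90594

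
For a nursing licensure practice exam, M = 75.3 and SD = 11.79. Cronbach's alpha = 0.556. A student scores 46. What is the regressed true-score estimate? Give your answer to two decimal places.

T̂ = 0.556(46) + 0.444(75.3) = 25.576 + 33.4332 = 59.009 → 59.01

59.01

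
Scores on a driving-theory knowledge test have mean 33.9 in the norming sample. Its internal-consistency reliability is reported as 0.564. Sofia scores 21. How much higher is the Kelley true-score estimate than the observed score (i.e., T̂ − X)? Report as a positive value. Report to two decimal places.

5.62

T̂ = 0.564(21) + 0.436(33.9) = 11.844 + 14.7804 = 26.6244 → 26.624
T̂ − X = 26.624 − 21 = 5.624 → 5.62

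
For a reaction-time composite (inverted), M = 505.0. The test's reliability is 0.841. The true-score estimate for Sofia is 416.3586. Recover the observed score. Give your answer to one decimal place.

399.6

T̂ = ρX + (1 − ρ)μ  ⇒  X = (T̂ − (1 − ρ)μ) / ρ
X = (416.3586 − 0.159 × 505.0) / 0.841 = (416.3586 − 80.2950) / 0.841 = 336.0636 / 0.841 = 399.600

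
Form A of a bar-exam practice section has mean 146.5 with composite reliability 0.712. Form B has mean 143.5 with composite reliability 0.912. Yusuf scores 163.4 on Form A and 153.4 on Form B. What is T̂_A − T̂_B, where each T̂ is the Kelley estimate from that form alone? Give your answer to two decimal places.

6.00

T̂_A = 0.712(163.4) + 0.288(146.5) = 158.5328
T̂_B = 0.912(153.4) + 0.088(143.5) = 152.5288
T̂_A − T̂_B = 6.0040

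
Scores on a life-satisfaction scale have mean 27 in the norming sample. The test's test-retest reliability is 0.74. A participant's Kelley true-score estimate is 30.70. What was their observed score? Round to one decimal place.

32.0

T̂ = ρX + (1 − ρ)μ  ⇒  X = (T̂ − (1 − ρ)μ) / ρ
X = (30.70 − 0.26 × 27) / 0.74 = (30.70 − 7.02) / 0.74 = 23.68 / 0.74 = 32.000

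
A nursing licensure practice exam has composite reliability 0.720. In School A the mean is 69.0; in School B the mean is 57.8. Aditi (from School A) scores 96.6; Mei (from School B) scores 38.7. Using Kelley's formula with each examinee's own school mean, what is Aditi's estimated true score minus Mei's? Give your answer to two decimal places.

T̂_Aditi = 0.720(96.6) + 0.280(69.0) = 88.8720
T̂_Mei = 0.720(38.7) + 0.280(57.8) = 44.0480
Difference = 88.8720 − 44.0480 = 44.8240

44.82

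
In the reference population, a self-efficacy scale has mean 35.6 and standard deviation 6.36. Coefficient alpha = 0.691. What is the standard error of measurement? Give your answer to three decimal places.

3.535

SEM = SD · √(1 − ρ) = 6.36 × √0.309 = 6.36 × 0.5559 = 3.5354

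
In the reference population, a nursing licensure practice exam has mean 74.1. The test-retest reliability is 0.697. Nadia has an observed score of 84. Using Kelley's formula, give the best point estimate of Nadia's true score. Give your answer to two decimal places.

81.00

T̂ = 0.697(84) + 0.303(74.1) = 58.548 + 22.4523 = 81.000 → 81.00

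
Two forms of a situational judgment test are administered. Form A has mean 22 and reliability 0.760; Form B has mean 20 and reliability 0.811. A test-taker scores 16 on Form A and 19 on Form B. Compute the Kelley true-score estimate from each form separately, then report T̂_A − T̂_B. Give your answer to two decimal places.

T̂_A = 0.760(16) + 0.240(22) = 17.4400
T̂_B = 0.811(19) + 0.189(20) = 19.1890
T̂_A − T̂_B = -1.7490

-1.75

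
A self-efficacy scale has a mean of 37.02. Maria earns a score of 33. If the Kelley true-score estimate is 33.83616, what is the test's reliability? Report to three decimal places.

T̂ = ρX + (1 − ρ)μ  ⇒  T̂ − μ = ρ(X − μ)
ρ = (T̂ − μ)/(X − μ) = (33.83616 − 37.02) / (33 − 37.02) = -3.18384 / -4.02 = 0.79200

0.792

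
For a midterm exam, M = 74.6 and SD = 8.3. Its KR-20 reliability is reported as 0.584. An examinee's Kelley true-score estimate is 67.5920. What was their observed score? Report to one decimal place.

T̂ = ρX + (1 − ρ)μ  ⇒  X = (T̂ − (1 − ρ)μ) / ρ
X = (67.5920 − 0.416 × 74.6) / 0.584 = (67.5920 − 31.0336) / 0.584 = 36.5584 / 0.584 = 62.600

62.6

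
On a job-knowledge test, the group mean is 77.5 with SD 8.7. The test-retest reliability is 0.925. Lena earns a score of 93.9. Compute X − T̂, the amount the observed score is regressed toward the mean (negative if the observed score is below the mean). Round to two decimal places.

1.23

Regress the observed score toward the mean by the unreliability: T̂ = 0.925·93.9 + 0.075·77.5 = 86.8575 + 5.8125 = 92.6700.
X − T̂ = 93.9 − 92.670 = 1.230 → 1.23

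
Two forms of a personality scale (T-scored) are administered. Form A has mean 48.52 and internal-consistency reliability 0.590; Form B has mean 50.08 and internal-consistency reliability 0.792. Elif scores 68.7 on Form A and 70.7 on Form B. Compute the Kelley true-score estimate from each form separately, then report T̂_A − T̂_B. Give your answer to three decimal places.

T̂_A = 0.590(68.7) + 0.410(48.52) = 60.42620
T̂_B = 0.792(70.7) + 0.208(50.08) = 66.41104
T̂_A − T̂_B = -5.98484

-5.985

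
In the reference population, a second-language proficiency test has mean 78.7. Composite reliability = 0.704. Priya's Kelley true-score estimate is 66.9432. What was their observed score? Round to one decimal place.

62.0

T̂ = ρX + (1 − ρ)μ  ⇒  X = (T̂ − (1 − ρ)μ) / ρ
X = (66.9432 − 0.296 × 78.7) / 0.704 = (66.9432 − 23.2952) / 0.704 = 43.6480 / 0.704 = 62.000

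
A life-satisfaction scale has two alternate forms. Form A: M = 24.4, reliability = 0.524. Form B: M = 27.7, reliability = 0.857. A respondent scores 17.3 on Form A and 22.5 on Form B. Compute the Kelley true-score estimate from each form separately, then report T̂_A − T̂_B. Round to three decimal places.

-2.564

T̂_A = 0.524(17.3) + 0.476(24.4) = 20.67960
T̂_B = 0.857(22.5) + 0.143(27.7) = 23.24360
T̂_A − T̂_B = -2.56400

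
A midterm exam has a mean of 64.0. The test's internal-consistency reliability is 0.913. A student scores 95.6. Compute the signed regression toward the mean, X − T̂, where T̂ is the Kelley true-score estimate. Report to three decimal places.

Regress the observed score toward the mean by the unreliability: T̂ = 0.913·95.6 + 0.087·64.0 = 87.2828 + 5.5680 = 92.85080.
X − T̂ = 95.6 − 92.8508 = 2.7492 → 2.749

2.749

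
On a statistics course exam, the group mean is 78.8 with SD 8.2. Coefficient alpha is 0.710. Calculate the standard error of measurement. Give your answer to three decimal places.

4.416

SEM = SD · √(1 − ρ) = 8.2 × √0.290 = 8.2 × 0.5385 = 4.4158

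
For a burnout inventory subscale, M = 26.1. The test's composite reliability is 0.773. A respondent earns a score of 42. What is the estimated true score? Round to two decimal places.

T̂ = 0.773(42) + 0.227(26.1) = 32.466 + 5.9247 = 38.391 → 38.39

38.39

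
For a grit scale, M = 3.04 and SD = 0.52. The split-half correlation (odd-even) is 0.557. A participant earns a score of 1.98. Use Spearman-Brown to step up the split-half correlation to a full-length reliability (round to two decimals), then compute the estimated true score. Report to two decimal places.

2.28

Spearman-Brown: ρ = 2r/(1 + r) = 2(0.557)/(1 + 0.557) = 1.1140/1.557 = 0.7155 → 0.72
T̂ = 0.72(1.98) + 0.28(3.04) = 1.4256 + 0.8512 = 2.277 → 2.28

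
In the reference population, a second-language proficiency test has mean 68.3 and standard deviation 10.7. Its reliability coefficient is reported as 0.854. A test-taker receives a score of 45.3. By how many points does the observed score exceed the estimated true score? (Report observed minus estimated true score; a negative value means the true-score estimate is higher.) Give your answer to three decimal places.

Weight the observed score by reliability and the mean by (1 − reliability): T̂ = 0.854·45.3 + 0.146·68.3 = 38.6862 + 9.9718 = 48.65800.
X − T̂ = 45.3 − 48.6580 = -3.3580 → -3.358

-3.358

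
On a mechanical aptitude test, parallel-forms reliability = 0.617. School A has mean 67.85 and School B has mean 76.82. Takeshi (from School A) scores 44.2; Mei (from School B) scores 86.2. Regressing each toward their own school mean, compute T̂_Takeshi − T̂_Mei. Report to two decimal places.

-29.35

T̂_Takeshi = 0.617(44.2) + 0.383(67.85) = 53.2579
T̂_Mei = 0.617(86.2) + 0.383(76.82) = 82.6075
Difference = 53.2579 − 82.6075 = -29.3495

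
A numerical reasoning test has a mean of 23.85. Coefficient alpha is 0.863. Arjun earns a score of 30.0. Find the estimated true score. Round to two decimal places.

29.16

Regress the observed score toward the mean by the unreliability: T̂ = 0.863·30.0 + 0.137·23.85 = 25.8900 + 3.26745 = 29.157.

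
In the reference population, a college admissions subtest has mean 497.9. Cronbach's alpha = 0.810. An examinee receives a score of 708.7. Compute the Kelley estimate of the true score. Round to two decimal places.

T̂ = 0.810(708.7) + 0.190(497.9) = 574.0470 + 94.6010 = 668.648 → 668.65

668.65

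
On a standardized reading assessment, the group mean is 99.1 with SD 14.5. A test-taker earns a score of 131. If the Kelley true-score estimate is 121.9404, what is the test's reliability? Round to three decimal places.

0.716

T̂ = ρX + (1 − ρ)μ  ⇒  T̂ − μ = ρ(X − μ)
ρ = (T̂ − μ)/(X − μ) = (121.9404 − 99.1) / (131 − 99.1) = 22.8404 / 31.9 = 0.71600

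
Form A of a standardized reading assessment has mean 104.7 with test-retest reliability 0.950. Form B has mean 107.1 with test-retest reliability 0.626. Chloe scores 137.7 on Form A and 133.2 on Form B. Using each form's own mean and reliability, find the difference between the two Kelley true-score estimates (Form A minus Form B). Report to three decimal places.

T̂_A = 0.950(137.7) + 0.050(104.7) = 136.05000
T̂_B = 0.626(133.2) + 0.374(107.1) = 123.43860
T̂_A − T̂_B = 12.61140

12.611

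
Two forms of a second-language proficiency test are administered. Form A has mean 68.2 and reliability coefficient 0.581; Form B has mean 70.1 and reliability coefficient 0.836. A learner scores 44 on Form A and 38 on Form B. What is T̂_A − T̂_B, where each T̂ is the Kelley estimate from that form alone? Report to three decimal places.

T̂_A = 0.581(44) + 0.419(68.2) = 54.13980
T̂_B = 0.836(38) + 0.164(70.1) = 43.26440
T̂_A − T̂_B = 10.87540

10.875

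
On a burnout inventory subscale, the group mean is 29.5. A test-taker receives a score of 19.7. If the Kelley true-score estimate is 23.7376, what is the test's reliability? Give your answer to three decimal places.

0.588

T̂ = ρX + (1 − ρ)μ  ⇒  T̂ − μ = ρ(X − μ)
ρ = (T̂ − μ)/(X − μ) = (23.7376 − 29.5) / (19.7 − 29.5) = -5.7624 / -9.8 = 0.58800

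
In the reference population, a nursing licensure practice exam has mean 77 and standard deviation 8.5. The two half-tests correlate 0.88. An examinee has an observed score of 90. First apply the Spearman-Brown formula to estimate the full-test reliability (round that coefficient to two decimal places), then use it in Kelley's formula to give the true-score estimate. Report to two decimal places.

Spearman-Brown: ρ = 2r/(1 + r) = 2(0.88)/(1 + 0.88) = 1.760/1.88 = 0.9362 → 0.94
Kelley's formula gives T̂ = 0.94·90 + 0.06·77 = 84.60 + 4.62 = 89.220.

89.22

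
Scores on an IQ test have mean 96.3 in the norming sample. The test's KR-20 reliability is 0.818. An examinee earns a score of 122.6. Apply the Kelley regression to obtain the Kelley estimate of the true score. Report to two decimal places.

Regress the observed score toward the mean by the unreliability: T̂ = 0.818·122.6 + 0.182·96.3 = 100.2868 + 17.5266 = 117.813.

117.81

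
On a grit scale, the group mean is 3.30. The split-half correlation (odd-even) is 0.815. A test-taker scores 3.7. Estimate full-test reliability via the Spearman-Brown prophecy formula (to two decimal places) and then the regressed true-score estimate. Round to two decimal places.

3.66

Spearman-Brown: ρ = 2r/(1 + r) = 2(0.815)/(1 + 0.815) = 1.6300/1.815 = 0.8981 → 0.90
T̂ = ρX + (1 − ρ)μ
  = 0.90 × 3.7 + 0.10 × 3.30
  = 3.330 + 0.3300
  = 3.660
  ≈ 3.66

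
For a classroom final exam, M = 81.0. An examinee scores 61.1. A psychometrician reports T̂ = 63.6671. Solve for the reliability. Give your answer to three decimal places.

T̂ = ρX + (1 − ρ)μ  ⇒  T̂ − μ = ρ(X − μ)
ρ = (T̂ − μ)/(X − μ) = (63.6671 − 81.0) / (61.1 − 81.0) = -17.3329 / -19.9 = 0.87100

0.871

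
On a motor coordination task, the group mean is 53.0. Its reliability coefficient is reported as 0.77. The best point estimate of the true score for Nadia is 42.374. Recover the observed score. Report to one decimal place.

39.2

T̂ = ρX + (1 − ρ)μ  ⇒  X = (T̂ − (1 − ρ)μ) / ρ
X = (42.374 − 0.23 × 53.0) / 0.77 = (42.374 − 12.190) / 0.77 = 30.184 / 0.77 = 39.200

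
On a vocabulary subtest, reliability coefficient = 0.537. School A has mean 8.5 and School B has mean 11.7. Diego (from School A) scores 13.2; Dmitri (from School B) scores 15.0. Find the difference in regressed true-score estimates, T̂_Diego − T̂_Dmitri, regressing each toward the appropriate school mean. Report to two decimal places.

T̂_Diego = 0.537(13.2) + 0.463(8.5) = 11.0239
T̂_Dmitri = 0.537(15.0) + 0.463(11.7) = 13.4721
Difference = 11.0239 − 13.4721 = -2.4482

-2.45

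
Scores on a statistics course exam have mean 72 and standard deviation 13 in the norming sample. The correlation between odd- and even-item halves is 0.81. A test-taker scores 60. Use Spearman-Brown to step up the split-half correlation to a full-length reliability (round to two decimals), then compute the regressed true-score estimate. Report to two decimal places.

61.20

Spearman-Brown: ρ = 2r/(1 + r) = 2(0.81)/(1 + 0.81) = 1.620/1.81 = 0.8950 → 0.90
T̂ = ρX + (1 − ρ)μ
  = 0.90 × 60 + 0.10 × 72
  = 54.00 + 7.20
  = 61.200
  ≈ 61.20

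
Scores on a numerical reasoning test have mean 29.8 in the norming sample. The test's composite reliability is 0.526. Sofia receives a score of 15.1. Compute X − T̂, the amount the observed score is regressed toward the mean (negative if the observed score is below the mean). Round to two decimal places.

-6.97

T̂ = 0.526(15.1) + 0.474(29.8) = 7.9426 + 14.1252 = 22.0678 → 22.068
X − T̂ = 15.1 − 22.068 = -6.968 → -6.97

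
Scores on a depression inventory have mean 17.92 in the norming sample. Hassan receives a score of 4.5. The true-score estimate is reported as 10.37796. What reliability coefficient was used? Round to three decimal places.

T̂ = ρX + (1 − ρ)μ  ⇒  T̂ − μ = ρ(X − μ)
ρ = (T̂ − μ)/(X − μ) = (10.37796 − 17.92) / (4.5 − 17.92) = -7.54204 / -13.42 = 0.56200

0.562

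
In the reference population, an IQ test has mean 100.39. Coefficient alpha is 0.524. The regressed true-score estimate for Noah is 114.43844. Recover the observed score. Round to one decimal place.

T̂ = ρX + (1 − ρ)μ  ⇒  X = (T̂ − (1 − ρ)μ) / ρ
X = (114.43844 − 0.476 × 100.39) / 0.524 = (114.43844 − 47.78564) / 0.524 = 66.65280 / 0.524 = 127.200

127.2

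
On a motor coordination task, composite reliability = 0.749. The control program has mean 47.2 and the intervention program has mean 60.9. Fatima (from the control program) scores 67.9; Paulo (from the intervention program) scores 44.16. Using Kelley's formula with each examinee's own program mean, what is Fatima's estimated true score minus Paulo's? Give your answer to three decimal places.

14.343

T̂_Fatima = 0.749(67.9) + 0.251(47.2) = 62.70430
T̂_Paulo = 0.749(44.16) + 0.251(60.9) = 48.36174
Difference = 62.70430 − 48.36174 = 14.34256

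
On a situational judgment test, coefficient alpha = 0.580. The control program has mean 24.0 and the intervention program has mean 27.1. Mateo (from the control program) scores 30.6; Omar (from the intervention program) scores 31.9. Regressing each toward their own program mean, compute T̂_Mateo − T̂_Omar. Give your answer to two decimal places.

T̂_Mateo = 0.580(30.6) + 0.420(24.0) = 27.8280
T̂_Omar = 0.580(31.9) + 0.420(27.1) = 29.8840
Difference = 27.8280 − 29.8840 = -2.0560

-2.06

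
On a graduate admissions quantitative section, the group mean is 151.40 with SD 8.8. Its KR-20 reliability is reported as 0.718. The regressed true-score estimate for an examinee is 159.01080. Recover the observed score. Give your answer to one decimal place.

T̂ = ρX + (1 − ρ)μ  ⇒  X = (T̂ − (1 − ρ)μ) / ρ
X = (159.01080 − 0.282 × 151.40) / 0.718 = (159.01080 − 42.69480) / 0.718 = 116.31600 / 0.718 = 162.000

162.0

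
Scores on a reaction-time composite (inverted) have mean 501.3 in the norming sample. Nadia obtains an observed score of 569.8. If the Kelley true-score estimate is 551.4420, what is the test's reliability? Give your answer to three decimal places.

0.732

T̂ = ρX + (1 − ρ)μ  ⇒  T̂ − μ = ρ(X − μ)
ρ = (T̂ − μ)/(X − μ) = (551.4420 − 501.3) / (569.8 − 501.3) = 50.1420 / 68.5 = 0.73200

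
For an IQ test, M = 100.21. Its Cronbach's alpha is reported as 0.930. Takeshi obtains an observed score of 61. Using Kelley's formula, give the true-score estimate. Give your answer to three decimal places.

T̂ = 0.930(61) + 0.070(100.21) = 56.730 + 7.01470 = 63.7447 → 63.745

63.745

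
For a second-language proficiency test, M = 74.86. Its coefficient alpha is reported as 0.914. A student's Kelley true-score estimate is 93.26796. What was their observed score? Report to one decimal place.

T̂ = ρX + (1 − ρ)μ  ⇒  X = (T̂ − (1 − ρ)μ) / ρ
X = (93.26796 − 0.086 × 74.86) / 0.914 = (93.26796 − 6.43796) / 0.914 = 86.83000 / 0.914 = 95.000

95.0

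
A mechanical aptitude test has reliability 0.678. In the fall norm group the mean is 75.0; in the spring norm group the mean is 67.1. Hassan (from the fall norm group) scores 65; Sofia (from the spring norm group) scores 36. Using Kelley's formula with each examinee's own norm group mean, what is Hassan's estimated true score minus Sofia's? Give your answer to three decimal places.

22.206

T̂_Hassan = 0.678(65) + 0.322(75.0) = 68.22000
T̂_Sofia = 0.678(36) + 0.322(67.1) = 46.01420
Difference = 68.22000 − 46.01420 = 22.20580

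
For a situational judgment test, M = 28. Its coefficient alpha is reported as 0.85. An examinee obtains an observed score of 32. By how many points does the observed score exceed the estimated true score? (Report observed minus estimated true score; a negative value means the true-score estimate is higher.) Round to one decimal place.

T̂ = ρX + (1 − ρ)μ
  = 0.85 × 32 + 0.15 × 28
  = 27.20 + 4.20
  = 31.400
  ≈ 31.40
X − T̂ = 32 − 31.40 = 0.60 → 0.6

0.6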